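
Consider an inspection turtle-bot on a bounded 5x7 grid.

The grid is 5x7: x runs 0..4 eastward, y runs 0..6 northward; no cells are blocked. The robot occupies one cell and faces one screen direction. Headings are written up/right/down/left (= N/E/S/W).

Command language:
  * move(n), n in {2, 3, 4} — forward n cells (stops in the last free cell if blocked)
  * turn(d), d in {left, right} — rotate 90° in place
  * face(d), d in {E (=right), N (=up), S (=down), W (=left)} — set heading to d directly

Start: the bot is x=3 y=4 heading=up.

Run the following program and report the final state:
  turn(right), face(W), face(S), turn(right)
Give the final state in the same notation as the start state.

initial: x=3 y=4 heading=up
[1] after turn(right): x=3 y=4 heading=right
[2] after face(W): x=3 y=4 heading=left
[3] after face(S): x=3 y=4 heading=down
[4] after turn(right): x=3 y=4 heading=left

x=3 y=4 heading=left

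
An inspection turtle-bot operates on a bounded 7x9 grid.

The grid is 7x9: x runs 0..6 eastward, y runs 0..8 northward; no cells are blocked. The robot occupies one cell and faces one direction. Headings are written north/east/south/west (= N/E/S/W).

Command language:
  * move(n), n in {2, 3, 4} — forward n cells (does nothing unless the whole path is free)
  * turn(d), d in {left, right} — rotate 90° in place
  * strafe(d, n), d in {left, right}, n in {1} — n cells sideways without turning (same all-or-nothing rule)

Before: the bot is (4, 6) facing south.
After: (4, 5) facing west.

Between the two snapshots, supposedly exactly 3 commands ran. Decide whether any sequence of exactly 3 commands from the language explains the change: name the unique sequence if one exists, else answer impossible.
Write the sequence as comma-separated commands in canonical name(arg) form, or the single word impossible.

move(2), turn(right), strafe(right, 1)

key: cell and facing (now W) both changed — the 3 commands mix motion and turning
from: (4, 6) facing south
1. move(2) → (4, 4) facing south
2. turn(right) → (4, 4) facing west
3. strafe(right, 1) → (4, 5) facing west
all 343 alternatives checked — unique.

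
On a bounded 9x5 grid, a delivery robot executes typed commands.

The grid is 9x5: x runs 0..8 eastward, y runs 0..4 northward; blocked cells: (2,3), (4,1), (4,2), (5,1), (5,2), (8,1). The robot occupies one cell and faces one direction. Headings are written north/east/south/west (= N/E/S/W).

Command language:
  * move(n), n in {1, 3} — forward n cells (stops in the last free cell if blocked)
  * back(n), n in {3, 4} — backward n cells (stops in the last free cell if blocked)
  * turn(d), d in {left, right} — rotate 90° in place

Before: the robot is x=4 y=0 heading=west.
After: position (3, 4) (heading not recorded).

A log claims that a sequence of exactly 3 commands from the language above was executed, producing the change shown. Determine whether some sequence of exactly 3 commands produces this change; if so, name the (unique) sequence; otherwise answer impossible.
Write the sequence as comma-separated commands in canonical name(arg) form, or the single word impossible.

key: order matters: swapping move(1) and back(4) lands elsewhere
t0: x=4 y=0 heading=west
[1] after move(1): x=3 y=0 heading=west
[2] after turn(left): x=3 y=0 heading=south
[3] after back(4): x=3 y=4 heading=south
uniquely the one of 216 3-step routes that fits.

move(1), turn(left), back(4)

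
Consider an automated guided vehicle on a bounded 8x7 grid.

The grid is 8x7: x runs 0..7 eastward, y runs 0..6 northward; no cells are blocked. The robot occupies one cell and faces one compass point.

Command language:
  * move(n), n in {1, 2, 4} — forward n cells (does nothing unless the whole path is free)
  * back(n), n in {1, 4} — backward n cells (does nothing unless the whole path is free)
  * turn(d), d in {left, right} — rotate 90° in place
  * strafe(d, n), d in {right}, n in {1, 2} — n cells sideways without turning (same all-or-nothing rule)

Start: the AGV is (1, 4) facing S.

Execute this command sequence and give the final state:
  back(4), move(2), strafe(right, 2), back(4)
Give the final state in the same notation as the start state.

(1, 6) facing S

start: (1, 4) facing S
t=1 back(4) ⇒ (1, 4) facing S
t=2 move(2) ⇒ (1, 2) facing S
t=3 strafe(right, 2) ⇒ (1, 2) facing S
t=4 back(4) ⇒ (1, 6) facing S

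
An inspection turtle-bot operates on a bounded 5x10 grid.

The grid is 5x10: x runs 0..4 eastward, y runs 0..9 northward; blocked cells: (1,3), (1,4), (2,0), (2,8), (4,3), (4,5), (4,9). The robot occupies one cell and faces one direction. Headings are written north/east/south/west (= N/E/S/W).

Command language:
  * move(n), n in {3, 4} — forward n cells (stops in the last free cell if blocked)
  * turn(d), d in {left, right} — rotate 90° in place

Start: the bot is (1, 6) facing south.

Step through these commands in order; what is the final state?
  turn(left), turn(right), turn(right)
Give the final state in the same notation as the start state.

(1, 6) facing west

from: (1, 6) facing south
[1] after turn(left): (1, 6) facing east
[2] after turn(right): (1, 6) facing south
[3] after turn(right): (1, 6) facing west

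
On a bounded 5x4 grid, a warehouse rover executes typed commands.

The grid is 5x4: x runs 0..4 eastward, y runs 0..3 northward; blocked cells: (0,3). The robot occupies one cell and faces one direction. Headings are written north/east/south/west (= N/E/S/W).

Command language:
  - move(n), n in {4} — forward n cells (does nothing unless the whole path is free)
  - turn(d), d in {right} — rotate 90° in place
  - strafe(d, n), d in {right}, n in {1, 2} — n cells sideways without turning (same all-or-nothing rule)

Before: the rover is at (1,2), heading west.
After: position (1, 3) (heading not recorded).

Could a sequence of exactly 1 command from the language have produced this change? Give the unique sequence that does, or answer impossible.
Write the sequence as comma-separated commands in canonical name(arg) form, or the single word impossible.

t0: at (1,2), heading west
1. strafe(right, 1) → at (1,3), heading west
no rival 1-sequence matches.

strafe(right, 1)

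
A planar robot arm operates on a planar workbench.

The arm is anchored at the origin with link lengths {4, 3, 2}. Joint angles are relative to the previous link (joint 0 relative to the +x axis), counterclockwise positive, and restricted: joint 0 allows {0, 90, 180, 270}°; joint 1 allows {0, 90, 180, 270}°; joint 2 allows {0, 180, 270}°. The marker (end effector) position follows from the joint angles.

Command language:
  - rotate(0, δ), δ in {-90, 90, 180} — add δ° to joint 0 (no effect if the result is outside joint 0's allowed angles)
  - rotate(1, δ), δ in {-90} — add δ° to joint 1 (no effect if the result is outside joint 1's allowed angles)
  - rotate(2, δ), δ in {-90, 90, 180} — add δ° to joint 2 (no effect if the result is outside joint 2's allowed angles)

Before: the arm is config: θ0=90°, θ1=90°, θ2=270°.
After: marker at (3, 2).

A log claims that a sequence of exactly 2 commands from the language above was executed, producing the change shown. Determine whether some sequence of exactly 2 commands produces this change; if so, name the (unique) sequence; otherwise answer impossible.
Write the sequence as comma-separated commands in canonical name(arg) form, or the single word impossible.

rotate(1, -90), rotate(1, -90)

from: config: θ0=90°, θ1=90°, θ2=270°
[1] after rotate(1, -90): config: θ0=90°, θ1=0°, θ2=270°
[2] after rotate(1, -90): config: θ0=90°, θ1=270°, θ2=270°
uniquely the one of 49 2-step routes that fits.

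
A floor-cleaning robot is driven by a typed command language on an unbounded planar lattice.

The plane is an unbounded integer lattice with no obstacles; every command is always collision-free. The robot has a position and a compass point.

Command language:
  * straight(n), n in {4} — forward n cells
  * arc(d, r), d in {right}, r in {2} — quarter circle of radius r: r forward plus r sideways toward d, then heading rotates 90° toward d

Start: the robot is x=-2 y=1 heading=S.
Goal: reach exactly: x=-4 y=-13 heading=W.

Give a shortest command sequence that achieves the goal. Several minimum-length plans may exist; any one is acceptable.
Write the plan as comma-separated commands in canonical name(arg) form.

begin: x=-2 y=1 heading=S
1. straight(4) → x=-2 y=-3 heading=S
2. straight(4) → x=-2 y=-7 heading=S
3. straight(4) → x=-2 y=-11 heading=S
4. arc(right, 2) → x=-4 y=-13 heading=W
nothing shorter than 4 reaches the goal.

straight(4), straight(4), straight(4), arc(right, 2)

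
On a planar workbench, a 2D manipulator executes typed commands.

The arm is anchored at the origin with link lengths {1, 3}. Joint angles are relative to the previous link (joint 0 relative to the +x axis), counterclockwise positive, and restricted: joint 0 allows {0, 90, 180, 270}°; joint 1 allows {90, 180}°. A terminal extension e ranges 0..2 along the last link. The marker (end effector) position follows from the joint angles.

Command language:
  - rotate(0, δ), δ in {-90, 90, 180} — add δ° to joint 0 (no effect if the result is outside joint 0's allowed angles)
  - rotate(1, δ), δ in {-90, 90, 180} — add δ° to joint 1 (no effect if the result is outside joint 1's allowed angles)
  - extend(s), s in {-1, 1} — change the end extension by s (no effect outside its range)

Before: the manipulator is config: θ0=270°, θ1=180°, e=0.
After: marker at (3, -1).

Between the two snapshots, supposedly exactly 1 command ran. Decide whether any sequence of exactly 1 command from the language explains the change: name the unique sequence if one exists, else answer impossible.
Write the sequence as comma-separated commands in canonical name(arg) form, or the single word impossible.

rotate(1, -90)

t0: config: θ0=270°, θ1=180°, e=0
t=1 rotate(1, -90) ⇒ config: θ0=270°, θ1=90°, e=0
uniquely the one of 8 1-step routes that fits.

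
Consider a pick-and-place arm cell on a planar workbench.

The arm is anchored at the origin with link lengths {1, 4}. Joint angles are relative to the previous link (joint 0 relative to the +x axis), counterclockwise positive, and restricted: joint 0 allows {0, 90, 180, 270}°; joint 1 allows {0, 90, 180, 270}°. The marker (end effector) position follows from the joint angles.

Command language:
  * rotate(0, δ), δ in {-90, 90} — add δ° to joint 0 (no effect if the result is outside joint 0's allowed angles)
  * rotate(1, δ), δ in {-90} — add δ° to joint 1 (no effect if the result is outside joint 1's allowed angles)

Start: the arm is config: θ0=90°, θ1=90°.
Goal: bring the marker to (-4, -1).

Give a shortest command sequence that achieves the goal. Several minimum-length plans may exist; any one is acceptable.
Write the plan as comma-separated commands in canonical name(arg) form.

rotate(0, -90), rotate(0, -90), rotate(1, -90), rotate(1, -90)

begin: config: θ0=90°, θ1=90°
[1] after rotate(0, -90): config: θ0=0°, θ1=90°
[2] after rotate(0, -90): config: θ0=270°, θ1=90°
[3] after rotate(1, -90): config: θ0=270°, θ1=0°
[4] after rotate(1, -90): config: θ0=270°, θ1=270°
shorter routes all fall short; 4 is best.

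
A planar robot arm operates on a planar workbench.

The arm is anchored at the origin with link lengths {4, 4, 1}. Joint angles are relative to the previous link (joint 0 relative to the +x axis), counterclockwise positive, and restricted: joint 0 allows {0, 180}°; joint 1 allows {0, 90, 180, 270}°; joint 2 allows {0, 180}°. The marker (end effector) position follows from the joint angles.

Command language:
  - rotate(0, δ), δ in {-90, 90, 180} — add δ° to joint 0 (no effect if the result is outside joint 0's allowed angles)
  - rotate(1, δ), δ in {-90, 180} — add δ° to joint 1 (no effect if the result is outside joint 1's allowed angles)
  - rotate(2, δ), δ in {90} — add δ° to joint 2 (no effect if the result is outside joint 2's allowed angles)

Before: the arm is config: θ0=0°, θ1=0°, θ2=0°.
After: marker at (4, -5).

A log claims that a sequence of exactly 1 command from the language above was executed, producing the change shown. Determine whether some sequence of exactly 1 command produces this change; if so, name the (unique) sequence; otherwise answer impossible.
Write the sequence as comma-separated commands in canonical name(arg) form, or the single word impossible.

initial: config: θ0=0°, θ1=0°, θ2=0°
step 1 (rotate(1, -90)): config: θ0=0°, θ1=270°, θ2=0°
no rival 1-sequence matches.

rotate(1, -90)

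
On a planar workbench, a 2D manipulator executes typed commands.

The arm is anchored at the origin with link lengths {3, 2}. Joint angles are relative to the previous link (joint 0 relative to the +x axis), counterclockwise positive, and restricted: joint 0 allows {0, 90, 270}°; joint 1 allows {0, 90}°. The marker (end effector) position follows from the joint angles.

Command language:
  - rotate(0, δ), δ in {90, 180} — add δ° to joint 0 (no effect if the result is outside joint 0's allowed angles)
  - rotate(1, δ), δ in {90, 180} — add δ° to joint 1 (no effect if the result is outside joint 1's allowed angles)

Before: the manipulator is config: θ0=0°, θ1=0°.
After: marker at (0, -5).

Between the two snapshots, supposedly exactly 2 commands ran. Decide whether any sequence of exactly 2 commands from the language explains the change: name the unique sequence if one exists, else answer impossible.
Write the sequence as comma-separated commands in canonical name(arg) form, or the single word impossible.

rotate(0, 90), rotate(0, 180)

key: running rotate(0, 180) before rotate(0, 90) would end elsewhere — order is forced
start: config: θ0=0°, θ1=0°
t=1 rotate(0, 90) ⇒ config: θ0=90°, θ1=0°
t=2 rotate(0, 180) ⇒ config: θ0=270°, θ1=0°
uniquely the one of 16 2-step routes that fits.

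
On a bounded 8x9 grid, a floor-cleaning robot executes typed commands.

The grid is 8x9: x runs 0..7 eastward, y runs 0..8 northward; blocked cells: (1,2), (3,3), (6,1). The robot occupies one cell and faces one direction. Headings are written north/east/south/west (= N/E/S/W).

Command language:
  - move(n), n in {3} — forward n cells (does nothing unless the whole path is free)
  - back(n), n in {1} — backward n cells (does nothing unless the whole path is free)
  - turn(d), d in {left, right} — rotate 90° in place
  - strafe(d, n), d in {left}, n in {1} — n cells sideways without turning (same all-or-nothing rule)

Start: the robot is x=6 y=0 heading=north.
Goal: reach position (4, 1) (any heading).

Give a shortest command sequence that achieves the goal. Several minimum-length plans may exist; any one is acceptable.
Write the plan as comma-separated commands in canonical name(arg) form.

begin: x=6 y=0 heading=north
t=1 strafe(left, 1) ⇒ x=5 y=0 heading=north
t=2 strafe(left, 1) ⇒ x=4 y=0 heading=north
t=3 turn(right) ⇒ x=4 y=0 heading=east
t=4 strafe(left, 1) ⇒ x=4 y=1 heading=east
minimal: 4 command(s), checked below 4.

strafe(left, 1), strafe(left, 1), turn(right), strafe(left, 1)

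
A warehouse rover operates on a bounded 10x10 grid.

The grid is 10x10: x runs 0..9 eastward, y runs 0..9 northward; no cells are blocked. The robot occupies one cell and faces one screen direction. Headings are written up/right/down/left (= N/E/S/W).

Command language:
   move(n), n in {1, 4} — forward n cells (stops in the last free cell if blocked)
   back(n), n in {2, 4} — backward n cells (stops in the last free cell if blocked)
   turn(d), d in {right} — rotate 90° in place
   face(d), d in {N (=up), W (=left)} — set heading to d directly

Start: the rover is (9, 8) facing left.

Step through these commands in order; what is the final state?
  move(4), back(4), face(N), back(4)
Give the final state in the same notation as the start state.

(9, 4) facing up

begin: (9, 8) facing left
t=1 move(4) ⇒ (5, 8) facing left
t=2 back(4) ⇒ (9, 8) facing left
t=3 face(N) ⇒ (9, 8) facing up
t=4 back(4) ⇒ (9, 4) facing up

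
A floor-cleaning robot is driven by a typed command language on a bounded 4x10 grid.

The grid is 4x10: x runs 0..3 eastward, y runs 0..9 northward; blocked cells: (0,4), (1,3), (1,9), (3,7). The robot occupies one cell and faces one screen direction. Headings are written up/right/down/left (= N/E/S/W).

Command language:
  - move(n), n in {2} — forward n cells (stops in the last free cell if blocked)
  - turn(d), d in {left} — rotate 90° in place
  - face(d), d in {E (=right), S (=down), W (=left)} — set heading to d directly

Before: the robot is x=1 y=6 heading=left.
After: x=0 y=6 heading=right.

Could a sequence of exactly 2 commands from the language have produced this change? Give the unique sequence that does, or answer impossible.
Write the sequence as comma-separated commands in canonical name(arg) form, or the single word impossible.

move(2), face(E)

key: move(2) runs into the grid edge before its full distance
begin: x=1 y=6 heading=left
t=1 move(2) ⇒ x=0 y=6 heading=left
t=2 face(E) ⇒ x=0 y=6 heading=right
no rival 2-sequence matches.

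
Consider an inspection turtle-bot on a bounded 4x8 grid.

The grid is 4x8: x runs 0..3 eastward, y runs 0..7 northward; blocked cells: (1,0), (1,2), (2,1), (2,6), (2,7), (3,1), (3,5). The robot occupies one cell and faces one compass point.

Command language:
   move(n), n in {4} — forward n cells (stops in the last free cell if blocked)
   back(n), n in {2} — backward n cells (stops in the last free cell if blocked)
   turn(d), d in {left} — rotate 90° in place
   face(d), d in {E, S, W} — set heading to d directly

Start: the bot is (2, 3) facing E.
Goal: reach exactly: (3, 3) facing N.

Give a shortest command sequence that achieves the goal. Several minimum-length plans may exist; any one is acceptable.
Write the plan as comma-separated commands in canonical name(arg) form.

initial: (2, 3) facing E
[1] after move(4): (3, 3) facing E
[2] after turn(left): (3, 3) facing N
nothing shorter than 2 reaches the goal.

move(4), turn(left)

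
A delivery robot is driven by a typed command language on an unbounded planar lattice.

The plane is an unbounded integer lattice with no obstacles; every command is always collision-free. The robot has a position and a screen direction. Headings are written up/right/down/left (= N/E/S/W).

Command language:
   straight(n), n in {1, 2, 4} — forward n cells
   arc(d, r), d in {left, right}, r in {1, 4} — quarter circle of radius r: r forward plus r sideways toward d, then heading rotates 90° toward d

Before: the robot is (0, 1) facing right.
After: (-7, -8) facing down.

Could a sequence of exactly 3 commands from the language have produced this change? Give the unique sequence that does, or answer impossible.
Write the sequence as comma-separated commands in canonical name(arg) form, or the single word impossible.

key: order matters: swapping arc(right, 1) and arc(left, 4) lands elsewhere
begin: (0, 1) facing right
1. arc(right, 1) → (1, 0) facing down
2. arc(right, 4) → (-3, -4) facing left
3. arc(left, 4) → (-7, -8) facing down
all 343 alternatives checked — unique.

arc(right, 1), arc(right, 4), arc(left, 4)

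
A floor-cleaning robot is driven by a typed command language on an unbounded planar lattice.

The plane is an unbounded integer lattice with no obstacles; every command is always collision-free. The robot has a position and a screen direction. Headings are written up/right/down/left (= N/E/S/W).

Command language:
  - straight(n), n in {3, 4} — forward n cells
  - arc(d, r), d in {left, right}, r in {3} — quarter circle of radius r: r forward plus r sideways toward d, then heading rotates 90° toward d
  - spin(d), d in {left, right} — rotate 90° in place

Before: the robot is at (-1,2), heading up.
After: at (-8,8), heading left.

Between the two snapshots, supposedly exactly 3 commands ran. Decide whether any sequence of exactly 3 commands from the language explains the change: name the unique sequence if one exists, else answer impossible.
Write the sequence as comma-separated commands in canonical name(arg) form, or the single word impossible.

straight(3), arc(left, 3), straight(4)

key: position moved to (-8,8) AND the heading swung to W — translation plus rotation needed
initial: at (-1,2), heading up
[1] after straight(3): at (-1,5), heading up
[2] after arc(left, 3): at (-4,8), heading left
[3] after straight(4): at (-8,8), heading left
no rival 3-sequence matches.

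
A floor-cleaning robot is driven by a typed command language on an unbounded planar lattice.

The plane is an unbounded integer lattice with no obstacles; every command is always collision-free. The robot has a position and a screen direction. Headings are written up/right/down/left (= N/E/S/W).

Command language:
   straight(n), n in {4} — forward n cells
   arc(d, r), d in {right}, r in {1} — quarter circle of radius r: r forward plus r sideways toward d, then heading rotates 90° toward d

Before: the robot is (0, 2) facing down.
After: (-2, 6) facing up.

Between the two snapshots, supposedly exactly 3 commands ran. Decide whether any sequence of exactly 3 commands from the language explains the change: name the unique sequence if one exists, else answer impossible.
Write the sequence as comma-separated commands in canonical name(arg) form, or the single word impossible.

arc(right, 1), arc(right, 1), straight(4)

key: running straight(4) before arc(right, 1) would end elsewhere — order is forced
begin: (0, 2) facing down
1. arc(right, 1) → (-1, 1) facing left
2. arc(right, 1) → (-2, 2) facing up
3. straight(4) → (-2, 6) facing up
all 8 alternatives checked — unique.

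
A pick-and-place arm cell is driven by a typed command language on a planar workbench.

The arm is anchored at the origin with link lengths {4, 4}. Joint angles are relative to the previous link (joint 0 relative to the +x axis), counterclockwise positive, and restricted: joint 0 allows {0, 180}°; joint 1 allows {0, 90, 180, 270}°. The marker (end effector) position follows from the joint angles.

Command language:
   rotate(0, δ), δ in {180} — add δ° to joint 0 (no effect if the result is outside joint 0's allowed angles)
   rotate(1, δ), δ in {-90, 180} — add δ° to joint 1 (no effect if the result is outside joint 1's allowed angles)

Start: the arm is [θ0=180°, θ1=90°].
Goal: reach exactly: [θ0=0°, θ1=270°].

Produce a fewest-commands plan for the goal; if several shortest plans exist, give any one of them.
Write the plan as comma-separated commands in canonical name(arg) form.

begin: [θ0=180°, θ1=90°]
t=1 rotate(0, 180) ⇒ [θ0=0°, θ1=90°]
t=2 rotate(1, 180) ⇒ [θ0=0°, θ1=270°]
minimal: 2 command(s), checked below 2.

rotate(0, 180), rotate(1, 180)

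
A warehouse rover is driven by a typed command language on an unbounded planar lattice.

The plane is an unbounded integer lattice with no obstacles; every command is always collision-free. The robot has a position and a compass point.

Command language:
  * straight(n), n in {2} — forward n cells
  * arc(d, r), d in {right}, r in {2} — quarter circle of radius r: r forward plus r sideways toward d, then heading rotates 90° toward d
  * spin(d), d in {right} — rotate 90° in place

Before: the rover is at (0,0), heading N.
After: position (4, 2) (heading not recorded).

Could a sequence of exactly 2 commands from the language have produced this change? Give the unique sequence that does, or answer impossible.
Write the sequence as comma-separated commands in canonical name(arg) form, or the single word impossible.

arc(right, 2), straight(2)

key: running straight(2) before arc(right, 2) would end elsewhere — order is forced
start: at (0,0), heading N
step 1 (arc(right, 2)): at (2,2), heading E
step 2 (straight(2)): at (4,2), heading E
no rival 2-sequence matches.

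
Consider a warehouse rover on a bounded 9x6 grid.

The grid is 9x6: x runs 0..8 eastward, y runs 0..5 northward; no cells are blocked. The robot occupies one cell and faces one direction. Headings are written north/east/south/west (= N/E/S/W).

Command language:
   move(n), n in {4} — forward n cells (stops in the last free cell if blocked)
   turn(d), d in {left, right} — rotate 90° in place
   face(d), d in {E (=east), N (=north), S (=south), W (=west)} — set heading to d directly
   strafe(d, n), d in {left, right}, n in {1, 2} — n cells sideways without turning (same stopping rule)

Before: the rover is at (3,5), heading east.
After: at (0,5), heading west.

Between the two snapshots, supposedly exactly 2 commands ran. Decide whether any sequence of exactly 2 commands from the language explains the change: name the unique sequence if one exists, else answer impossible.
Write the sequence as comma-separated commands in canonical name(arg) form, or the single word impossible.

key: running move(4) before face(W) would end elsewhere — order is forced
from: at (3,5), heading east
[1] after face(W): at (3,5), heading west
[2] after move(4): at (0,5), heading west
all 121 alternatives checked — unique.

face(W), move(4)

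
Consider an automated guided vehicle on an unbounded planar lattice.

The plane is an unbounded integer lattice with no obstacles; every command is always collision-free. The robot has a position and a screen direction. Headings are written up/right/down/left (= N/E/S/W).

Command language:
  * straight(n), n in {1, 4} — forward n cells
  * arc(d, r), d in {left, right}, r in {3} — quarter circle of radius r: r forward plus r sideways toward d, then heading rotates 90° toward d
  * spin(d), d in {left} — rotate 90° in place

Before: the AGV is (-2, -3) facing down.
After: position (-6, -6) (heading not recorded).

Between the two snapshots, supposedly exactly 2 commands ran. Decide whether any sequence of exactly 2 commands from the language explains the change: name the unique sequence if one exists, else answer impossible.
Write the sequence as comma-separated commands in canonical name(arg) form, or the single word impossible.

arc(right, 3), straight(1)

key: running straight(1) before arc(right, 3) would end elsewhere — order is forced
from: (-2, -3) facing down
t=1 arc(right, 3) ⇒ (-5, -6) facing left
t=2 straight(1) ⇒ (-6, -6) facing left
uniquely the one of 25 2-step routes that fits.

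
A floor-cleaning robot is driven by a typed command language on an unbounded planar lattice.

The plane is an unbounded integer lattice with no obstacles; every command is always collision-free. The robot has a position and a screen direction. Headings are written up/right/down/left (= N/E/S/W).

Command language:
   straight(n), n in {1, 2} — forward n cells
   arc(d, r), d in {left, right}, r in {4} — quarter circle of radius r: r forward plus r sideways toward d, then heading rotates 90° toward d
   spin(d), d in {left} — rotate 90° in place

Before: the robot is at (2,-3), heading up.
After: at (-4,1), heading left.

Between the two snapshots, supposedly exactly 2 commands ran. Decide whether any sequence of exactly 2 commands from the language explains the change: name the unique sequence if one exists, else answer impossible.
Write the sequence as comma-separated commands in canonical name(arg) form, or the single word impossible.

key: order matters: swapping arc(left, 4) and straight(2) lands elsewhere
begin: at (2,-3), heading up
1. arc(left, 4) → at (-2,1), heading left
2. straight(2) → at (-4,1), heading left
all 25 alternatives checked — unique.

arc(left, 4), straight(2)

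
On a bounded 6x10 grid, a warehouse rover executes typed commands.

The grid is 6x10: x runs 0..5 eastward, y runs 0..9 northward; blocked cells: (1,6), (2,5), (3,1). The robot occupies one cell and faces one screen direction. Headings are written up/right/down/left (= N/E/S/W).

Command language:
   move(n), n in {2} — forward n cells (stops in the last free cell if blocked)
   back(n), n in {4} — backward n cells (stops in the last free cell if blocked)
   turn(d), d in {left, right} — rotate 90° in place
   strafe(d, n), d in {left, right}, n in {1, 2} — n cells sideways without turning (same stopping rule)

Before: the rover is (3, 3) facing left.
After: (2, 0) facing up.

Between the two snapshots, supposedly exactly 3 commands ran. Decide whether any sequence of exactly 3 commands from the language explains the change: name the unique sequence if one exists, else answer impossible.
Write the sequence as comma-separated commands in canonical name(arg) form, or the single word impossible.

turn(right), strafe(left, 1), back(4)

key: cell and facing (now N) both changed — the 3 commands mix motion and turning
start: (3, 3) facing left
step 1 (turn(right)): (3, 3) facing up
step 2 (strafe(left, 1)): (2, 3) facing up
step 3 (back(4)): (2, 0) facing up
all 512 alternatives checked — unique.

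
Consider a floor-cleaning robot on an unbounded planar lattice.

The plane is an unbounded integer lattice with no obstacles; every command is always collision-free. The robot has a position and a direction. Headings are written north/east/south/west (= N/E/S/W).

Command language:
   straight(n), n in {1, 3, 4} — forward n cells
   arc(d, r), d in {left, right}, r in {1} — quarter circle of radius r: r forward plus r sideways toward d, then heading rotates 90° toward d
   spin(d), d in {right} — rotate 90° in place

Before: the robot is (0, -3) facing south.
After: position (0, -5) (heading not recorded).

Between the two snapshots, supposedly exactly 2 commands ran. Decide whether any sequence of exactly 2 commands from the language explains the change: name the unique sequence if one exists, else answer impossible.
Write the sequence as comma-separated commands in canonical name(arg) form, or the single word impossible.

begin: (0, -3) facing south
t=1 straight(1) ⇒ (0, -4) facing south
t=2 straight(1) ⇒ (0, -5) facing south
all 36 alternatives checked — unique.

straight(1), straight(1)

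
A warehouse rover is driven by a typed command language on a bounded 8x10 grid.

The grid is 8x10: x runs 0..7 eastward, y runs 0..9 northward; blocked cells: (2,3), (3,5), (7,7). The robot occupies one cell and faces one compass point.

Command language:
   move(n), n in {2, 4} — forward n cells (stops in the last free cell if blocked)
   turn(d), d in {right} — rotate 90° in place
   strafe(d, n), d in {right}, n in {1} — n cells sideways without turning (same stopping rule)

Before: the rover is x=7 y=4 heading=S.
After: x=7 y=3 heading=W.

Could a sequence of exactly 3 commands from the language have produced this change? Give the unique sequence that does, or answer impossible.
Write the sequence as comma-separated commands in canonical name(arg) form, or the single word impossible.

key: order matters: swapping move(2) and strafe(right, 1) lands elsewhere
t0: x=7 y=4 heading=S
t=1 move(2) ⇒ x=7 y=2 heading=S
t=2 turn(right) ⇒ x=7 y=2 heading=W
t=3 strafe(right, 1) ⇒ x=7 y=3 heading=W
uniquely the one of 64 3-step routes that fits.

move(2), turn(right), strafe(right, 1)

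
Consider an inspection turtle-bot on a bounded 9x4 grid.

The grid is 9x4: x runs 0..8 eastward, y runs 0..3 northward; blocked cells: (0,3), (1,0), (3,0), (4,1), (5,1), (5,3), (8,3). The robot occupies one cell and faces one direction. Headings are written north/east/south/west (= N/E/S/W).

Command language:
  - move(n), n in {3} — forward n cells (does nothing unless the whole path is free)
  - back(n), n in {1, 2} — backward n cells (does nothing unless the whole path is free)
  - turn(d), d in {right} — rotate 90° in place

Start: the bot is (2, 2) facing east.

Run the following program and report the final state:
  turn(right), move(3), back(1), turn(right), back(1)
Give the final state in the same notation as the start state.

start: (2, 2) facing east
t=1 turn(right) ⇒ (2, 2) facing south
t=2 move(3) ⇒ (2, 2) facing south
t=3 back(1) ⇒ (2, 3) facing south
t=4 turn(right) ⇒ (2, 3) facing west
t=5 back(1) ⇒ (3, 3) facing west

(3, 3) facing west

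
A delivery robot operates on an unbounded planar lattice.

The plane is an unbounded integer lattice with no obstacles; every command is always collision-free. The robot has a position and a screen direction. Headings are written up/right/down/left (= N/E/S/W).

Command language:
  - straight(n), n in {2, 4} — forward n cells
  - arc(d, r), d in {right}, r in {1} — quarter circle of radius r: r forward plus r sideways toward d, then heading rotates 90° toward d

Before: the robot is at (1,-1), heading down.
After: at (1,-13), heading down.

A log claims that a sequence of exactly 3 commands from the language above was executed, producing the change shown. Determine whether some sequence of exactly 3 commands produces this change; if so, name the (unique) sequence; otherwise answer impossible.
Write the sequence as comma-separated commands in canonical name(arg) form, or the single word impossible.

straight(4), straight(4), straight(4)

key: still facing S at the end — nothing in the sequence rotates
start: at (1,-1), heading down
[1] after straight(4): at (1,-5), heading down
[2] after straight(4): at (1,-9), heading down
[3] after straight(4): at (1,-13), heading down
no other 3-command option fits: unique.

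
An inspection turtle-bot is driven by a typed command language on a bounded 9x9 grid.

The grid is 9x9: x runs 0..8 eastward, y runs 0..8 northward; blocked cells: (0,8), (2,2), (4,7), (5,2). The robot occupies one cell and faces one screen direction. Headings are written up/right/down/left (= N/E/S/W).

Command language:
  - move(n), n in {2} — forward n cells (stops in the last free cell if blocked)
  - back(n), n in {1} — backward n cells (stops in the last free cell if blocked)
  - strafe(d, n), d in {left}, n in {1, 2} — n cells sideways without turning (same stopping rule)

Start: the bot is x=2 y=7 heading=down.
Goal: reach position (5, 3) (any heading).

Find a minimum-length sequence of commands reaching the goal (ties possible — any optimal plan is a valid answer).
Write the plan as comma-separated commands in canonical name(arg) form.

move(2), move(2), strafe(left, 2), strafe(left, 1)

begin: x=2 y=7 heading=down
1. move(2) → x=2 y=5 heading=down
2. move(2) → x=2 y=3 heading=down
3. strafe(left, 2) → x=4 y=3 heading=down
4. strafe(left, 1) → x=5 y=3 heading=down
minimal: 4 command(s), checked below 4.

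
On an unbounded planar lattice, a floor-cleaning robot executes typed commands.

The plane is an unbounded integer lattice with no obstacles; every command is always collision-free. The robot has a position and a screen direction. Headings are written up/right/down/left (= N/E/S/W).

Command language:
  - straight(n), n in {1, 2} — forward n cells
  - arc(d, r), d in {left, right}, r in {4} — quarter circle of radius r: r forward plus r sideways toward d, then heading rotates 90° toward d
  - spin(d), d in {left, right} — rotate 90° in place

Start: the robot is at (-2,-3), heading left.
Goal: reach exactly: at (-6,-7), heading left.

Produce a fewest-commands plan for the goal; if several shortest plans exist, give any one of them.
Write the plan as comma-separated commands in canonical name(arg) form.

from: at (-2,-3), heading left
step 1 (spin(left)): at (-2,-3), heading down
step 2 (arc(right, 4)): at (-6,-7), heading left
minimal: 2 command(s), checked below 2.

spin(left), arc(right, 4)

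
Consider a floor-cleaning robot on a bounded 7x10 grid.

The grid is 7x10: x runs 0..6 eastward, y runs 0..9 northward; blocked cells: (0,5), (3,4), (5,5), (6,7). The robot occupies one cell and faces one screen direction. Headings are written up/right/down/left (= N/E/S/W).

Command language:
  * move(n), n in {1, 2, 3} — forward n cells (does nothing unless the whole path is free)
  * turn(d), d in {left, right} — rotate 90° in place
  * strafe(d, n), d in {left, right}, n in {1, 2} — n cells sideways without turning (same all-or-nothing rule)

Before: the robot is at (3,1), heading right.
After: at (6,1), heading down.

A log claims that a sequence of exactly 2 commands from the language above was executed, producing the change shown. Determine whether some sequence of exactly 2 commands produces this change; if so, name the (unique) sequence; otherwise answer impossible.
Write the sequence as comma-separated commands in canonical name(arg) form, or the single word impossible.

key: order matters: swapping move(3) and turn(right) lands elsewhere
from: at (3,1), heading right
[1] after move(3): at (6,1), heading right
[2] after turn(right): at (6,1), heading down
no other 2-command option fits: unique.

move(3), turn(right)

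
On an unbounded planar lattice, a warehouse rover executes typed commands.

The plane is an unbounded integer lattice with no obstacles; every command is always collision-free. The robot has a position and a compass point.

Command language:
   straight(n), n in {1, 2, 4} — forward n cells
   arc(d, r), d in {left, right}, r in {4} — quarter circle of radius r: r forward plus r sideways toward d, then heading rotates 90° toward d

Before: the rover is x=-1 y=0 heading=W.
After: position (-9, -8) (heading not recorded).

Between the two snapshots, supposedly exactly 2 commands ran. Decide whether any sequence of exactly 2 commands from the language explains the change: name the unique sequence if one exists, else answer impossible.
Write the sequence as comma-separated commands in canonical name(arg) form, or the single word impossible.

arc(left, 4), arc(right, 4)

key: running arc(right, 4) before arc(left, 4) would end elsewhere — order is forced
t0: x=-1 y=0 heading=W
[1] after arc(left, 4): x=-5 y=-4 heading=S
[2] after arc(right, 4): x=-9 y=-8 heading=W
uniquely the one of 25 2-step routes that fits.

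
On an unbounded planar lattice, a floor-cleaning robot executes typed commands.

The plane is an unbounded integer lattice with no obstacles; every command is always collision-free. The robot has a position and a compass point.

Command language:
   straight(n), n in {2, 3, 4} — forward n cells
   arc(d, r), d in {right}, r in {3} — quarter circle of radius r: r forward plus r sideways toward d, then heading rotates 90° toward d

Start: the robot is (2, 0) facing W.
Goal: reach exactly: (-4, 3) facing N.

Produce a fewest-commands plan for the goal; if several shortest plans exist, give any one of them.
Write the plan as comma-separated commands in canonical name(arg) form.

straight(3), arc(right, 3)

from: (2, 0) facing W
step 1 (straight(3)): (-1, 0) facing W
step 2 (arc(right, 3)): (-4, 3) facing N
nothing shorter than 2 reaches the goal.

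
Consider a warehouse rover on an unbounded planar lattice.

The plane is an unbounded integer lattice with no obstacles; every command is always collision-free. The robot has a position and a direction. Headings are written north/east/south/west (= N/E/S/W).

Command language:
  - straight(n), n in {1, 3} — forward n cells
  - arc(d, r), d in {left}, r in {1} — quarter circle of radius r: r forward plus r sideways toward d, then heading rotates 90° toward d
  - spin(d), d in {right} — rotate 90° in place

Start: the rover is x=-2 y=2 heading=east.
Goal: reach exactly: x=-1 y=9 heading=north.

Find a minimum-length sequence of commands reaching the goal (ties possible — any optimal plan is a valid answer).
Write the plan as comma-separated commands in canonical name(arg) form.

from: x=-2 y=2 heading=east
1. arc(left, 1) → x=-1 y=3 heading=north
2. straight(3) → x=-1 y=6 heading=north
3. straight(3) → x=-1 y=9 heading=north
no 2-step plan works, so 3 is optimal.

arc(left, 1), straight(3), straight(3)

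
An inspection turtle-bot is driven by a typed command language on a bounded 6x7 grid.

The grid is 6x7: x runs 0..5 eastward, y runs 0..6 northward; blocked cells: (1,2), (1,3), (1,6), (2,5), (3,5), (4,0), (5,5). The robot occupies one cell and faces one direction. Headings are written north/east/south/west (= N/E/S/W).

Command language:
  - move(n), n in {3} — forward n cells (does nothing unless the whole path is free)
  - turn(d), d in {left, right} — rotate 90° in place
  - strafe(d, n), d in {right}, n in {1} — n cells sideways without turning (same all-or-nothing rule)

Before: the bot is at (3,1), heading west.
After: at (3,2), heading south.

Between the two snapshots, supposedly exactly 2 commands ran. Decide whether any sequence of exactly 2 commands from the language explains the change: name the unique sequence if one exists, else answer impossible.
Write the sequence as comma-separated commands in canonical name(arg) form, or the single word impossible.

key: position moved to (3,2) AND the heading swung to S — translation plus rotation needed
begin: at (3,1), heading west
[1] after strafe(right, 1): at (3,2), heading west
[2] after turn(left): at (3,2), heading south
all 16 alternatives checked — unique.

strafe(right, 1), turn(left)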